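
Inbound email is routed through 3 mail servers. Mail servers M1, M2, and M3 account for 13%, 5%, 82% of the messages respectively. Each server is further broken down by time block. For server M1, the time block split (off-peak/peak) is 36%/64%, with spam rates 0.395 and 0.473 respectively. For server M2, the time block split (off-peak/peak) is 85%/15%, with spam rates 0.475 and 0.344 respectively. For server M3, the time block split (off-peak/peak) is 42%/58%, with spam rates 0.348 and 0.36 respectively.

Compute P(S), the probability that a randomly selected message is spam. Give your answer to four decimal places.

P(S) ≈ 0.3717

P(S|M1) = 0.36·0.395 + 0.64·0.473 = 0.1422 + 0.30272 = 0.44492
P(S|M2) = 0.85·0.475 + 0.15·0.344 = 0.40375 + 0.0516 = 0.45535
P(S|M3) = 0.42·0.348 + 0.58·0.36 = 0.14616 + 0.2088 = 0.35496
By total probability over the outer partition,
P(S) = 0.13·0.44492 + 0.05·0.45535 + 0.82·0.35496
      = 0.0578396 + 0.0227675 + 0.2910672 = 0.3716743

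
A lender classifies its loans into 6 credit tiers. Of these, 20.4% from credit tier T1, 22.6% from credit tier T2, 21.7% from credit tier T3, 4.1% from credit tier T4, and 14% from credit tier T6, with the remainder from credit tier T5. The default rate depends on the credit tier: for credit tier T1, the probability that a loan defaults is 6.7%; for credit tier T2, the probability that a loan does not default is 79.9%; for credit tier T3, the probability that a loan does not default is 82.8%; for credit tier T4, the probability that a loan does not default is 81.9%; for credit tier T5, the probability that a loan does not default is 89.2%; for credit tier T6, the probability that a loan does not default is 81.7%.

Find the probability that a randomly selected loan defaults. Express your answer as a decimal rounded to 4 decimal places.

P(T5) = 1 − (0.204 + 0.226 + 0.217 + 0.041 + 0.14) = 0.172.
P(D|T2) = 1 − 0.799 = 0.201.
P(D|T3) = 1 − 0.828 = 0.172.
P(D|T4) = 1 − 0.819 = 0.181.
P(D|T5) = 1 − 0.892 = 0.108.
P(D|T6) = 1 − 0.817 = 0.183.
By the law of total probability,
P(D) = P(D|T1)·P(T1) + P(D|T2)·P(T2) + P(D|T3)·P(T3) + P(D|T4)·P(T4) + P(D|T5)·P(T5) + P(D|T6)·P(T6)
      = 0.067·0.204 + 0.201·0.226 + 0.172·0.217 + 0.181·0.041 + 0.108·0.172 + 0.183·0.14
      = 0.013668 + 0.045426 + 0.037324 + 0.007421 + 0.018576 + 0.02562 = 0.148035

P(D) ≈ 0.1480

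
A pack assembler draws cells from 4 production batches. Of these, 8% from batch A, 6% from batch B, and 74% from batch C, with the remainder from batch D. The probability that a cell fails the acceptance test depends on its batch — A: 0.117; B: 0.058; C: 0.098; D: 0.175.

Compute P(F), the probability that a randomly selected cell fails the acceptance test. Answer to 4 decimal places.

P(D) = 1 − (0.08 + 0.06 + 0.74) = 0.12.
P(F) = P(F|A)·P(A) + P(F|B)·P(B) + P(F|C)·P(C) + P(F|D)·P(D)
      = 0.117·0.08 + 0.058·0.06 + 0.098·0.74 + 0.175·0.12
      = 0.00936 + 0.00348 + 0.07252 + 0.021 = 0.10636

0.1064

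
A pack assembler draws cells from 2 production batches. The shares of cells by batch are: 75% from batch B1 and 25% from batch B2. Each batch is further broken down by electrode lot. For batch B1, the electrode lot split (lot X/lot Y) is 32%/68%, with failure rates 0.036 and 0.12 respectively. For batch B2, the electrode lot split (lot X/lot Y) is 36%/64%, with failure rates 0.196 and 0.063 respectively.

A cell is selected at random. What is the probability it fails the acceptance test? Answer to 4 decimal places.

P(F) ≈ 0.0976

P(F|B1) = 0.32·0.036 + 0.68·0.12 = 0.01152 + 0.0816 = 0.09312
P(F|B2) = 0.36·0.196 + 0.64·0.063 = 0.07056 + 0.04032 = 0.11088
By total probability over the outer partition,
P(F) = 0.75·0.09312 + 0.25·0.11088
      = 0.06984 + 0.02772 = 0.09756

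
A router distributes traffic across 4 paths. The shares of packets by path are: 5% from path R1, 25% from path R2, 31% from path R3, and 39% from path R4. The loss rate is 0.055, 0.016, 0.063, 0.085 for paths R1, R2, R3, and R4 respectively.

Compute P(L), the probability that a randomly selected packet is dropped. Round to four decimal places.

P(L) ≈ 0.0594

P(L) = P(L|R1)·P(R1) + P(L|R2)·P(R2) + P(L|R3)·P(R3) + P(L|R4)·P(R4)
      = 0.055·0.05 + 0.016·0.25 + 0.063·0.31 + 0.085·0.39
      = 0.00275 + 0.004 + 0.01953 + 0.03315 = 0.05943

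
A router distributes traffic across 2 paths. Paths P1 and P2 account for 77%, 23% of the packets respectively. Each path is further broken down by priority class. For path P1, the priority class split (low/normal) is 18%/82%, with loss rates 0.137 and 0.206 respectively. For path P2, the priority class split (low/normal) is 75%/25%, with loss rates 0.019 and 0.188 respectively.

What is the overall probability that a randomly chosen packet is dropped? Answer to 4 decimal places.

P(L|P1) = 0.18·0.137 + 0.82·0.206 = 0.02466 + 0.16892 = 0.19358
P(L|P2) = 0.75·0.019 + 0.25·0.188 = 0.01425 + 0.047 = 0.06125
Then overall,
P(L) = 0.77·0.19358 + 0.23·0.06125
      = 0.1490566 + 0.0140875 = 0.1631441

0.1631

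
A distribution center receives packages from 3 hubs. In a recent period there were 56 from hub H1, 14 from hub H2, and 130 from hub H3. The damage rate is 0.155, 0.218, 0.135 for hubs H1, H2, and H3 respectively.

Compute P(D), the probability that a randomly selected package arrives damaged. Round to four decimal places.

Total: 56 + 14 + 130 = 200.
P(H1) = 56/200 = 0.28. P(H2) = 14/200 = 0.07. P(H3) = 130/200 = 0.65.
P(D) = P(D|H1)·P(H1) + P(D|H2)·P(H2) + P(D|H3)·P(H3)
      = 0.155·0.28 + 0.218·0.07 + 0.135·0.65
      = 0.0434 + 0.01526 + 0.08775 = 0.14641

0.1464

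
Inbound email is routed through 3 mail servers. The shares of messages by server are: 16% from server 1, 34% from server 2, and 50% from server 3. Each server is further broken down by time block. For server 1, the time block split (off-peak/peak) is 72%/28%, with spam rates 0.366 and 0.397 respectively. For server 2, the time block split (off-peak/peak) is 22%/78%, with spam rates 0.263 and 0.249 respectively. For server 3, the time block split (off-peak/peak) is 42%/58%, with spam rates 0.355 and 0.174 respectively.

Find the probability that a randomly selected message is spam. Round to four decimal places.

0.2707

P(S|1) = 0.72·0.366 + 0.28·0.397 = 0.26352 + 0.11116 = 0.37468
P(S|2) = 0.22·0.263 + 0.78·0.249 = 0.05786 + 0.19422 = 0.25208
P(S|3) = 0.42·0.355 + 0.58·0.174 = 0.1491 + 0.10092 = 0.25002
By total probability over the outer partition,
P(S) = 0.16·0.37468 + 0.34·0.25208 + 0.5·0.25002
      = 0.0599488 + 0.0857072 + 0.12501 = 0.270666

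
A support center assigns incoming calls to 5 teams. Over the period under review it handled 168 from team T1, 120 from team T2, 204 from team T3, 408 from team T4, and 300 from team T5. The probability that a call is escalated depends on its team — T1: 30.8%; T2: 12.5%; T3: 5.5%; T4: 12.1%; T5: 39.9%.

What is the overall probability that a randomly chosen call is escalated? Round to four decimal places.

P(E) ≈ 0.2059

Total: 168 + 120 + 204 + 408 + 300 = 1200.
P(T1) = 168/1200 = 0.14. P(T2) = 120/1200 = 0.1. P(T3) = 204/1200 = 0.17. P(T4) = 408/1200 = 0.34. P(T5) = 300/1200 = 0.25.
P(E) = P(E|T1)·P(T1) + P(E|T2)·P(T2) + P(E|T3)·P(T3) + P(E|T4)·P(T4) + P(E|T5)·P(T5)
      = 0.308·0.14 + 0.125·0.1 + 0.055·0.17 + 0.121·0.34 + 0.399·0.25
      = 0.04312 + 0.0125 + 0.00935 + 0.04114 + 0.09975 = 0.20586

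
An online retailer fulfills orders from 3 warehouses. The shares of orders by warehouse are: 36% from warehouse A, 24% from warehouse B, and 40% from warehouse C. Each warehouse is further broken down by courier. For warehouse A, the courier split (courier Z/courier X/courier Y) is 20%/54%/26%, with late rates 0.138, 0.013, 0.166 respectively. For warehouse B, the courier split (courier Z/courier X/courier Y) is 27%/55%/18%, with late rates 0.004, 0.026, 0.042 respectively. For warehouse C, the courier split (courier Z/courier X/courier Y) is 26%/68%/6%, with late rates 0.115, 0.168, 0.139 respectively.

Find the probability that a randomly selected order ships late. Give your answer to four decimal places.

P(L|A) = 0.2·0.138 + 0.54·0.013 + 0.26·0.166 = 0.0276 + 0.00702 + 0.04316 = 0.07778
P(L|B) = 0.27·0.004 + 0.55·0.026 + 0.18·0.042 = 0.00108 + 0.0143 + 0.00756 = 0.02294
P(L|C) = 0.26·0.115 + 0.68·0.168 + 0.06·0.139 = 0.0299 + 0.11424 + 0.00834 = 0.15248
Then overall,
P(L) = 0.36·0.07778 + 0.24·0.02294 + 0.4·0.15248
      = 0.0280008 + 0.0055056 + 0.060992 = 0.0944984

0.0945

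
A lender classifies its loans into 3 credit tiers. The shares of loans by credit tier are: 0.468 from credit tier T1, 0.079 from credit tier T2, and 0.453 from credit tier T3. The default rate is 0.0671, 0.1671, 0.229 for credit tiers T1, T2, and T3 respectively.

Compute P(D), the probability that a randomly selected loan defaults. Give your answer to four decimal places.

P(D) ≈ 0.1483

By the law of total probability,
P(D) = P(D|T1)·P(T1) + P(D|T2)·P(T2) + P(D|T3)·P(T3)
      = 0.0671·0.468 + 0.1671·0.079 + 0.229·0.453
      = 0.0314028 + 0.0132009 + 0.103737 = 0.1483407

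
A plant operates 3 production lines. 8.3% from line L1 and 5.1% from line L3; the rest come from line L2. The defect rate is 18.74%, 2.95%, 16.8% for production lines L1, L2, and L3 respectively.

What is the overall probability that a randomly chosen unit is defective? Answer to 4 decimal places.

P(L2) = 1 − (0.083 + 0.051) = 0.866.
P(D) = P(D|L1)·P(L1) + P(D|L2)·P(L2) + P(D|L3)·P(L3)
      = 0.1874·0.083 + 0.0295·0.866 + 0.168·0.051
      = 0.0155542 + 0.025547 + 0.008568 = 0.0496692

P(D) ≈ 0.0497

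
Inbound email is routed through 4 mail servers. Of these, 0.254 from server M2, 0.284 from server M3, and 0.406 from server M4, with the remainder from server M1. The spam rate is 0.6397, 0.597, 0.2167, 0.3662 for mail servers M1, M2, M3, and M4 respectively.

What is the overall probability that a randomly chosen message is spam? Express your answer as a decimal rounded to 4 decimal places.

P(M1) = 1 − (0.254 + 0.284 + 0.406) = 0.056.
P(S) = P(S|M1)·P(M1) + P(S|M2)·P(M2) + P(S|M3)·P(M3) + P(S|M4)·P(M4)
      = 0.6397·0.056 + 0.597·0.254 + 0.2167·0.284 + 0.3662·0.406
      = 0.0358232 + 0.151638 + 0.0615428 + 0.1486772 = 0.3976812

0.3977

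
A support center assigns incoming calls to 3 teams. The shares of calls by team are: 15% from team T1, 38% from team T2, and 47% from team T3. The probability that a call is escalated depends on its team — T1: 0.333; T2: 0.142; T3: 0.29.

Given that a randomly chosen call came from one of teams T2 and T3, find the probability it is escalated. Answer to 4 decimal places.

0.2238

Let S = {T2, T3}.
P(S) = 0.38 + 0.47 = 0.85.
P(E ∩ S) = 0.142·0.38 + 0.29·0.47 = 0.05396 + 0.1363 = 0.19026.
P(E | S) = 0.19026 / 0.85 = 0.223835…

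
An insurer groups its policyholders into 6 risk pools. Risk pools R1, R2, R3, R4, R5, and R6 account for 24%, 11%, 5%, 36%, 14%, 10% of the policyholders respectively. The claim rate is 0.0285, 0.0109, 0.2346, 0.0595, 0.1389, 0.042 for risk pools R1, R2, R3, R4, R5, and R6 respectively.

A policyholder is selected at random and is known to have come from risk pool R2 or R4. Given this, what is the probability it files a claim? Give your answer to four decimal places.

Let S = {R2, R4}.
P(S) = 0.11 + 0.36 = 0.47.
P(C ∩ S) = 0.0109·0.11 + 0.0595·0.36 = 0.001199 + 0.02142 = 0.022619.
P(C | S) = 0.022619 / 0.47 = 0.048126…

P(C|S) ≈ 0.0481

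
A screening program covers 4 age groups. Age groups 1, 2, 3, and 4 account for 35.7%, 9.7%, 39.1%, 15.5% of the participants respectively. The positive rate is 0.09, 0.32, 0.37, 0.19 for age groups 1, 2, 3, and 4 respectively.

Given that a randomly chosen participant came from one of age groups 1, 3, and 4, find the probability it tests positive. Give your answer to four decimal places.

Let S = {1, 3, 4}.
P(S) = 0.357 + 0.391 + 0.155 = 0.903.
P(T ∩ S) = 0.09·0.357 + 0.37·0.391 + 0.19·0.155 = 0.03213 + 0.14467 + 0.02945 = 0.20625.
P(T | S) = 0.20625 / 0.903 = 0.228405…

0.2284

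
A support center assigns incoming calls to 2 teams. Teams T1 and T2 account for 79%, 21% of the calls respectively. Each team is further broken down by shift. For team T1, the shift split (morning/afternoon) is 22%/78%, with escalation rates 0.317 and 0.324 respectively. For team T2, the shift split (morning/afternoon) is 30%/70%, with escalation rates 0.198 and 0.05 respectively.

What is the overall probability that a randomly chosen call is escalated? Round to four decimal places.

0.2746

P(E|T1) = 0.22·0.317 + 0.78·0.324 = 0.06974 + 0.25272 = 0.32246
P(E|T2) = 0.3·0.198 + 0.7·0.05 = 0.0594 + 0.035 = 0.0944
By total probability over the outer partition,
P(E) = 0.79·0.32246 + 0.21·0.0944
      = 0.2547434 + 0.019824 = 0.2745674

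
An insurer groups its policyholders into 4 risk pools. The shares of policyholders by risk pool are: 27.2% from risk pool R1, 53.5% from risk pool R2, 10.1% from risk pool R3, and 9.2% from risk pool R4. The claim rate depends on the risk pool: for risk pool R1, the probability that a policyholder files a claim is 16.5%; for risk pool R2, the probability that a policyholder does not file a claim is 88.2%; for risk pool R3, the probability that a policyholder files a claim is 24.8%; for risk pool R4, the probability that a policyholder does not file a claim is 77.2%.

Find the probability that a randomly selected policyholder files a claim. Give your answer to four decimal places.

P(C|R2) = 1 − 0.882 = 0.118.
P(C|R4) = 1 − 0.772 = 0.228.
P(C) = P(C|R1)·P(R1) + P(C|R2)·P(R2) + P(C|R3)·P(R3) + P(C|R4)·P(R4)
      = 0.165·0.272 + 0.118·0.535 + 0.248·0.101 + 0.228·0.092
      = 0.04488 + 0.06313 + 0.025048 + 0.020976 = 0.154034

P(C) ≈ 0.1540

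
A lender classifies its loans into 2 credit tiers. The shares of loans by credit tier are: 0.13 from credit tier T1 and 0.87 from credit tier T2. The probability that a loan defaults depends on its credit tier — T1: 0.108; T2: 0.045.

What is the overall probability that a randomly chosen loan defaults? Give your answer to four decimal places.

0.0532

P(D) = P(D|T1)·P(T1) + P(D|T2)·P(T2)
      = 0.108·0.13 + 0.045·0.87
      = 0.01404 + 0.03915 = 0.05319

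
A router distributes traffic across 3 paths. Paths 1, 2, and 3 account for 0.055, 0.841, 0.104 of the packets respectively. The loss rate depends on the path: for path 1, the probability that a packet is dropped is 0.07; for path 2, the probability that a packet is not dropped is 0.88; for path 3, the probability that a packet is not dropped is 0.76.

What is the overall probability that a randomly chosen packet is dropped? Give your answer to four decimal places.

0.1297

P(L|2) = 1 − 0.88 = 0.12.
P(L|3) = 1 − 0.76 = 0.24.
Using total probability over the partition,
P(L) = P(L|1)·P(1) + P(L|2)·P(2) + P(L|3)·P(3)
      = 0.07·0.055 + 0.12·0.841 + 0.24·0.104
      = 0.00385 + 0.10092 + 0.02496 = 0.12973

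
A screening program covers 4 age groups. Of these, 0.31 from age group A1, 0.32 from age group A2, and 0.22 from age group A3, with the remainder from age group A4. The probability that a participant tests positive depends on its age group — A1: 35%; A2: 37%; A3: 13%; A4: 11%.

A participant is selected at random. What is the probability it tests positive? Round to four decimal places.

P(A4) = 1 − (0.31 + 0.32 + 0.22) = 0.15.
P(T) = P(T|A1)·P(A1) + P(T|A2)·P(A2) + P(T|A3)·P(A3) + P(T|A4)·P(A4)
      = 0.35·0.31 + 0.37·0.32 + 0.13·0.22 + 0.11·0.15
      = 0.1085 + 0.1184 + 0.0286 + 0.0165 = 0.272

0.2720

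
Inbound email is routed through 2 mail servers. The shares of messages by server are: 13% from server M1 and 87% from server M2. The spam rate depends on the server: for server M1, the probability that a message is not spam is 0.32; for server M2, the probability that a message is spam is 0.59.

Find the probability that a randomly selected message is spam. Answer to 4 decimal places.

P(S|M1) = 1 − 0.32 = 0.68.
By the law of total probability,
P(S) = P(S|M1)·P(M1) + P(S|M2)·P(M2)
      = 0.68·0.13 + 0.59·0.87
      = 0.0884 + 0.5133 = 0.6017

0.6017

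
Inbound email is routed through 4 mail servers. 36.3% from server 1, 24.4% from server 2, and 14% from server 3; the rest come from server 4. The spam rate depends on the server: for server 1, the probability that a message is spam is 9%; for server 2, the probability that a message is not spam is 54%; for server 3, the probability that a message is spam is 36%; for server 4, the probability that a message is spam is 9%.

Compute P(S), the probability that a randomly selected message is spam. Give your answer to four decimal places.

P(4) = 1 − (0.363 + 0.244 + 0.14) = 0.253.
P(S|2) = 1 − 0.54 = 0.46.
Using total probability over the partition,
P(S) = P(S|1)·P(1) + P(S|2)·P(2) + P(S|3)·P(3) + P(S|4)·P(4)
      = 0.09·0.363 + 0.46·0.244 + 0.36·0.14 + 0.09·0.253
      = 0.03267 + 0.11224 + 0.0504 + 0.02277 = 0.21808

0.2181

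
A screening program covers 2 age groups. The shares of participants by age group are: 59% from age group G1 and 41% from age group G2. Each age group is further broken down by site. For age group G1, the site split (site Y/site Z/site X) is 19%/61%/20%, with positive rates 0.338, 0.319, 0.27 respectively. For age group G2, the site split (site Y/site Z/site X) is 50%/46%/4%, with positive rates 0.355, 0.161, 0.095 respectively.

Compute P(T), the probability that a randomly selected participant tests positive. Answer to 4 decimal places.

0.2893

P(T|G1) = 0.19·0.338 + 0.61·0.319 + 0.2·0.27 = 0.06422 + 0.19459 + 0.054 = 0.31281
P(T|G2) = 0.5·0.355 + 0.46·0.161 + 0.04·0.095 = 0.1775 + 0.07406 + 0.0038 = 0.25536
By total probability over the outer partition,
P(T) = 0.59·0.31281 + 0.41·0.25536
      = 0.1845579 + 0.1046976 = 0.2892555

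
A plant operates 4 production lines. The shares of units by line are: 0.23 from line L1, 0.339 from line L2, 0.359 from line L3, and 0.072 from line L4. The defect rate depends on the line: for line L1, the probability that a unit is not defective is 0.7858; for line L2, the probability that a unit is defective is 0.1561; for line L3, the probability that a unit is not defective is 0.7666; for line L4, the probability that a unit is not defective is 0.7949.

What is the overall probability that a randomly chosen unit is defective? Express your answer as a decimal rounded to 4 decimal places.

P(D|L1) = 1 − 0.7858 = 0.2142.
P(D|L3) = 1 − 0.7666 = 0.2334.
P(D|L4) = 1 − 0.7949 = 0.2051.
P(D) = P(D|L1)·P(L1) + P(D|L2)·P(L2) + P(D|L3)·P(L3) + P(D|L4)·P(L4)
      = 0.2142·0.23 + 0.1561·0.339 + 0.2334·0.359 + 0.2051·0.072
      = 0.049266 + 0.0529179 + 0.0837906 + 0.0147672 = 0.2007417

0.2007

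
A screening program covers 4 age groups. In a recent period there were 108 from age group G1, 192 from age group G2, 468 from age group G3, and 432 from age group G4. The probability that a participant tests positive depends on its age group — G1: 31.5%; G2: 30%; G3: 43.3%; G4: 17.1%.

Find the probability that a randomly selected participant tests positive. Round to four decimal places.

Total: 108 + 192 + 468 + 432 = 1200.
P(G1) = 108/1200 = 0.09. P(G2) = 192/1200 = 0.16. P(G3) = 468/1200 = 0.39. P(G4) = 432/1200 = 0.36.
Summing over the partition,
P(T) = P(T|G1)·P(G1) + P(T|G2)·P(G2) + P(T|G3)·P(G3) + P(T|G4)·P(G4)
      = 0.315·0.09 + 0.3·0.16 + 0.433·0.39 + 0.171·0.36
      = 0.02835 + 0.048 + 0.16887 + 0.06156 = 0.30678

P(T) ≈ 0.3068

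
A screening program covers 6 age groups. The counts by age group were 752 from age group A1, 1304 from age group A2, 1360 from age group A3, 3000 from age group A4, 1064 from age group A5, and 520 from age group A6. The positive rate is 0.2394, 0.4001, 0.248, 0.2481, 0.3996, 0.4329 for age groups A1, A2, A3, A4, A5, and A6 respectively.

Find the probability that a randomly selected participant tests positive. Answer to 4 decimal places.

P(T) ≈ 0.3042

Total: 752 + 1304 + 1360 + 3000 + 1064 + 520 = 8000.
P(A1) = 752/8000 = 0.094. P(A2) = 1304/8000 = 0.163. P(A3) = 1360/8000 = 0.17. P(A4) = 3000/8000 = 0.375. P(A5) = 1064/8000 = 0.133. P(A6) = 520/8000 = 0.065.
P(T) = P(T|A1)·P(A1) + P(T|A2)·P(A2) + P(T|A3)·P(A3) + P(T|A4)·P(A4) + P(T|A5)·P(A5) + P(T|A6)·P(A6)
      = 0.2394·0.094 + 0.4001·0.163 + 0.248·0.17 + 0.2481·0.375 + 0.3996·0.133 + 0.4329·0.065
      = 0.0225036 + 0.0652163 + 0.04216 + 0.0930375 + 0.0531468 + 0.0281385 = 0.3042027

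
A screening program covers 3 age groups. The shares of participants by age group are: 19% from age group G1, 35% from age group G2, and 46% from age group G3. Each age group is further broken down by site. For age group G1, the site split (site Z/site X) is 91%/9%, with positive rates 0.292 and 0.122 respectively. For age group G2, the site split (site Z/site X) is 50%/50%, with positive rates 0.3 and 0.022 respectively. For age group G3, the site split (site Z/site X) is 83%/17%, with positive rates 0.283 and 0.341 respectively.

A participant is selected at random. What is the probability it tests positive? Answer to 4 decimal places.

P(T|G1) = 0.91·0.292 + 0.09·0.122 = 0.26572 + 0.01098 = 0.2767
P(T|G2) = 0.5·0.3 + 0.5·0.022 = 0.15 + 0.011 = 0.161
P(T|G3) = 0.83·0.283 + 0.17·0.341 = 0.23489 + 0.05797 = 0.29286
By total probability over the outer partition,
P(T) = 0.19·0.2767 + 0.35·0.161 + 0.46·0.29286
      = 0.052573 + 0.05635 + 0.1347156 = 0.2436386

P(T) ≈ 0.2436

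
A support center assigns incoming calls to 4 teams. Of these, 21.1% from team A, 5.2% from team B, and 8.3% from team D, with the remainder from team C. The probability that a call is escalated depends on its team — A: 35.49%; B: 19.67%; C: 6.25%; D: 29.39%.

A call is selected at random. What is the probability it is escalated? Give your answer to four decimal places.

P(E) ≈ 0.1504

P(C) = 1 − (0.211 + 0.052 + 0.083) = 0.654.
P(E) = P(E|A)·P(A) + P(E|B)·P(B) + P(E|C)·P(C) + P(E|D)·P(D)
      = 0.3549·0.211 + 0.1967·0.052 + 0.0625·0.654 + 0.2939·0.083
      = 0.0748839 + 0.0102284 + 0.040875 + 0.0243937 = 0.150381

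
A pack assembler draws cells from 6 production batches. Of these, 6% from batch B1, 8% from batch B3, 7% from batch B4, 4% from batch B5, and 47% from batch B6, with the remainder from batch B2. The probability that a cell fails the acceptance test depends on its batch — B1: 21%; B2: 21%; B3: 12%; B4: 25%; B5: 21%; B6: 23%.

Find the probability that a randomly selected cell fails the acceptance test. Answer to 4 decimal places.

P(F) ≈ 0.2150

P(B2) = 1 − (0.06 + 0.08 + 0.07 + 0.04 + 0.47) = 0.28.
By the law of total probability,
P(F) = P(F|B1)·P(B1) + P(F|B2)·P(B2) + P(F|B3)·P(B3) + P(F|B4)·P(B4) + P(F|B5)·P(B5) + P(F|B6)·P(B6)
      = 0.21·0.06 + 0.21·0.28 + 0.12·0.08 + 0.25·0.07 + 0.21·0.04 + 0.23·0.47
      = 0.0126 + 0.0588 + 0.0096 + 0.0175 + 0.0084 + 0.1081 = 0.215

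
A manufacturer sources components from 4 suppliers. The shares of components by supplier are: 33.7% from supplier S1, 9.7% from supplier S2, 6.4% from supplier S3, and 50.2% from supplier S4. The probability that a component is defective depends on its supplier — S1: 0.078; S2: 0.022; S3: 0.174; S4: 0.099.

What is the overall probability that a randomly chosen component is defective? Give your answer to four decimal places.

P(D) = P(D|S1)·P(S1) + P(D|S2)·P(S2) + P(D|S3)·P(S3) + P(D|S4)·P(S4)
      = 0.078·0.337 + 0.022·0.097 + 0.174·0.064 + 0.099·0.502
      = 0.026286 + 0.002134 + 0.011136 + 0.049698 = 0.089254

0.0893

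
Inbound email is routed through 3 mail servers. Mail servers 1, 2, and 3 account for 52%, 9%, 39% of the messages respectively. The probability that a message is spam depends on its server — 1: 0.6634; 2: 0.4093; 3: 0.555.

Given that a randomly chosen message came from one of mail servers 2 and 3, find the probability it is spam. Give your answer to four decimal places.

Let J = {2, 3}.
P(J) = 0.09 + 0.39 = 0.48.
P(S ∩ J) = 0.4093·0.09 + 0.555·0.39 = 0.036837 + 0.21645 = 0.253287.
P(S | J) = 0.253287 / 0.48 = 0.527681…

0.5277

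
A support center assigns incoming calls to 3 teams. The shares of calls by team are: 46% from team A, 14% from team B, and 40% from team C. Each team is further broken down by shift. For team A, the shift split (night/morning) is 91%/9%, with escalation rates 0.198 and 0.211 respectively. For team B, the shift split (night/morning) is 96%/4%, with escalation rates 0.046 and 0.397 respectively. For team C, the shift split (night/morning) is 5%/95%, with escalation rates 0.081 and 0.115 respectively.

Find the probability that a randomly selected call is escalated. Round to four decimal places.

0.1453

P(E|A) = 0.91·0.198 + 0.09·0.211 = 0.18018 + 0.01899 = 0.19917
P(E|B) = 0.96·0.046 + 0.04·0.397 = 0.04416 + 0.01588 = 0.06004
P(E|C) = 0.05·0.081 + 0.95·0.115 = 0.00405 + 0.10925 = 0.1133
By total probability over the outer partition,
P(E) = 0.46·0.19917 + 0.14·0.06004 + 0.4·0.1133
      = 0.0916182 + 0.0084056 + 0.04532 = 0.1453438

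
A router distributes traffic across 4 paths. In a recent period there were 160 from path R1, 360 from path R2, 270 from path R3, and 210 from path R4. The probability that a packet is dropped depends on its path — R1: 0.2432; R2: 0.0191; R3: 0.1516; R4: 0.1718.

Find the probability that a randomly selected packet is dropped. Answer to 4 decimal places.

Total: 160 + 360 + 270 + 210 = 1000.
P(R1) = 160/1000 = 0.16. P(R2) = 360/1000 = 0.36. P(R3) = 270/1000 = 0.27. P(R4) = 210/1000 = 0.21.
P(L) = P(L|R1)·P(R1) + P(L|R2)·P(R2) + P(L|R3)·P(R3) + P(L|R4)·P(R4)
      = 0.2432·0.16 + 0.0191·0.36 + 0.1516·0.27 + 0.1718·0.21
      = 0.038912 + 0.006876 + 0.040932 + 0.036078 = 0.122798

P(L) ≈ 0.1228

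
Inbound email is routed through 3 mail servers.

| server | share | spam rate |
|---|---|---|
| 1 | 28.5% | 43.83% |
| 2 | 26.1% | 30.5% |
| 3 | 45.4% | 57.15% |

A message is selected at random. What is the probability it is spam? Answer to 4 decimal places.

P(S) = P(S|1)·P(1) + P(S|2)·P(2) + P(S|3)·P(3)
      = 0.4383·0.285 + 0.305·0.261 + 0.5715·0.454
      = 0.1249155 + 0.079605 + 0.259461 = 0.4639815

0.4640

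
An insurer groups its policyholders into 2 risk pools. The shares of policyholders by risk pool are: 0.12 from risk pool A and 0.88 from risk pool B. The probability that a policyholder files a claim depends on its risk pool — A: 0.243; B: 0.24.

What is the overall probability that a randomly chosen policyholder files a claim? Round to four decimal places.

P(C) = P(C|A)·P(A) + P(C|B)·P(B)
      = 0.243·0.12 + 0.24·0.88
      = 0.02916 + 0.2112 = 0.24036

0.2404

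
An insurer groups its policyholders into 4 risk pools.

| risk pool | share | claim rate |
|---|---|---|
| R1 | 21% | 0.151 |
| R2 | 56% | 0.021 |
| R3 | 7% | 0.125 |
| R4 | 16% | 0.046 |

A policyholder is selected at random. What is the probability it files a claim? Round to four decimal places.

P(C) ≈ 0.0596

By the law of total probability,
P(C) = P(C|R1)·P(R1) + P(C|R2)·P(R2) + P(C|R3)·P(R3) + P(C|R4)·P(R4)
      = 0.151·0.21 + 0.021·0.56 + 0.125·0.07 + 0.046·0.16
      = 0.03171 + 0.01176 + 0.00875 + 0.00736 = 0.05958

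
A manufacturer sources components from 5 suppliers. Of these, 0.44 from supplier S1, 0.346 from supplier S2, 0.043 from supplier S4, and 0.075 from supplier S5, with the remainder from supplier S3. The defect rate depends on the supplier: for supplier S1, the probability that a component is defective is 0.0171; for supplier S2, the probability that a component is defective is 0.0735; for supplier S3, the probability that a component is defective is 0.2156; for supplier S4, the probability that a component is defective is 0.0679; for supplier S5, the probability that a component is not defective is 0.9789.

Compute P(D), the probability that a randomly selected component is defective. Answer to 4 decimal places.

P(S3) = 1 − (0.44 + 0.346 + 0.043 + 0.075) = 0.096.
P(D|S5) = 1 − 0.9789 = 0.0211.
P(D) = P(D|S1)·P(S1) + P(D|S2)·P(S2) + P(D|S3)·P(S3) + P(D|S4)·P(S4) + P(D|S5)·P(S5)
      = 0.0171·0.44 + 0.0735·0.346 + 0.2156·0.096 + 0.0679·0.043 + 0.0211·0.075
      = 0.007524 + 0.025431 + 0.0206976 + 0.0029197 + 0.0015825 = 0.0581548

0.0582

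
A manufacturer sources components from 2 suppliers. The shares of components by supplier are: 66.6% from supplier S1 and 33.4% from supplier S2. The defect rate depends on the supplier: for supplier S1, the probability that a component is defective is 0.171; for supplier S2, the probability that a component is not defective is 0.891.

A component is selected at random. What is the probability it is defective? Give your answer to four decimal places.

P(D|S2) = 1 − 0.891 = 0.109.
Summing over the partition,
P(D) = P(D|S1)·P(S1) + P(D|S2)·P(S2)
      = 0.171·0.666 + 0.109·0.334
      = 0.113886 + 0.036406 = 0.150292

P(D) ≈ 0.1503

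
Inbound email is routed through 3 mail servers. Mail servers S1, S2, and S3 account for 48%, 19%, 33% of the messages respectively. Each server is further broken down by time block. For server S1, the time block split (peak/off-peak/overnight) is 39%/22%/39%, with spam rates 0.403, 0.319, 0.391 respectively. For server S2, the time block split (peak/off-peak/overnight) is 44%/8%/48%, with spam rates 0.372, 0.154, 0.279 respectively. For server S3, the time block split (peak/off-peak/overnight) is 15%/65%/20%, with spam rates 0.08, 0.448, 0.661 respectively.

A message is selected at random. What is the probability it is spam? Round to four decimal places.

0.3849

P(S|S1) = 0.39·0.403 + 0.22·0.319 + 0.39·0.391 = 0.15717 + 0.07018 + 0.15249 = 0.37984
P(S|S2) = 0.44·0.372 + 0.08·0.154 + 0.48·0.279 = 0.16368 + 0.01232 + 0.13392 = 0.30992
P(S|S3) = 0.15·0.08 + 0.65·0.448 + 0.2·0.661 = 0.012 + 0.2912 + 0.1322 = 0.4354
By total probability over the outer partition,
P(S) = 0.48·0.37984 + 0.19·0.30992 + 0.33·0.4354
      = 0.1823232 + 0.0588848 + 0.143682 = 0.38489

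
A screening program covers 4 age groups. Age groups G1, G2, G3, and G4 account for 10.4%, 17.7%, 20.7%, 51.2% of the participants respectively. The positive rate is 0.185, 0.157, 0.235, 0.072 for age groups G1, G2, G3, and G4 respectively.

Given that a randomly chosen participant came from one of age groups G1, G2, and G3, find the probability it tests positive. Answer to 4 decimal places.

P(T|S) ≈ 0.1961

Let S = {G1, G2, G3}.
P(S) = 0.104 + 0.177 + 0.207 = 0.488.
P(T ∩ S) = 0.185·0.104 + 0.157·0.177 + 0.235·0.207 = 0.01924 + 0.027789 + 0.048645 = 0.095674.
P(T | S) = 0.095674 / 0.488 = 0.196053…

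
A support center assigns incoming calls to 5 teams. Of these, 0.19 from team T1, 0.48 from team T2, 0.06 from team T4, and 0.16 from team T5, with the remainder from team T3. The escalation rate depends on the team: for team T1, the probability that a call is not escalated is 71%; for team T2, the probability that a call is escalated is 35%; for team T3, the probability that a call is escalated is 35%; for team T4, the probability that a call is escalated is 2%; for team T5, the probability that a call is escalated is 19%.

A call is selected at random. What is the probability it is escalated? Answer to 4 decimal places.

P(E) ≈ 0.2932

P(T3) = 1 − (0.19 + 0.48 + 0.06 + 0.16) = 0.11.
P(E|T1) = 1 − 0.71 = 0.29.
P(E) = P(E|T1)·P(T1) + P(E|T2)·P(T2) + P(E|T3)·P(T3) + P(E|T4)·P(T4) + P(E|T5)·P(T5)
      = 0.29·0.19 + 0.35·0.48 + 0.35·0.11 + 0.02·0.06 + 0.19·0.16
      = 0.0551 + 0.168 + 0.0385 + 0.0012 + 0.0304 = 0.2932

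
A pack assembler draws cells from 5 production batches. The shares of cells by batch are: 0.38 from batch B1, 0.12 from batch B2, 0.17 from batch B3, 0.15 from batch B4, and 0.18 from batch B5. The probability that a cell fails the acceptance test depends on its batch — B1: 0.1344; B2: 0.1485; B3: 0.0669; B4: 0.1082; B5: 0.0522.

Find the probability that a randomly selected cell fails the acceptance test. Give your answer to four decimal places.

P(F) ≈ 0.1059

P(F) = P(F|B1)·P(B1) + P(F|B2)·P(B2) + P(F|B3)·P(B3) + P(F|B4)·P(B4) + P(F|B5)·P(B5)
      = 0.1344·0.38 + 0.1485·0.12 + 0.0669·0.17 + 0.1082·0.15 + 0.0522·0.18
      = 0.051072 + 0.01782 + 0.011373 + 0.01623 + 0.009396 = 0.105891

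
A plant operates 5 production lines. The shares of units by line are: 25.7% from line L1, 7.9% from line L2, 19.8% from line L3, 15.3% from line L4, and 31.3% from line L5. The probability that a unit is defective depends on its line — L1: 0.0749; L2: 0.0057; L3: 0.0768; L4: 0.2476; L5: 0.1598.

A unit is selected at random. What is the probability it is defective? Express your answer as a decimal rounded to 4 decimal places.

Summing over the partition,
P(D) = P(D|L1)·P(L1) + P(D|L2)·P(L2) + P(D|L3)·P(L3) + P(D|L4)·P(L4) + P(D|L5)·P(L5)
      = 0.0749·0.257 + 0.0057·0.079 + 0.0768·0.198 + 0.2476·0.153 + 0.1598·0.313
      = 0.0192493 + 0.0004503 + 0.0152064 + 0.0378828 + 0.0500174 = 0.1228062

P(D) ≈ 0.1228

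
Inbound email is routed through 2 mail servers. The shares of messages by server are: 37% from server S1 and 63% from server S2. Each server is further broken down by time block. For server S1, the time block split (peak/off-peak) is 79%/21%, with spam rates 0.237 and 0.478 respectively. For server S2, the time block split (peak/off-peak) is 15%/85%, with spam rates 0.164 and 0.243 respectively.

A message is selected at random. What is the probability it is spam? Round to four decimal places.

P(S|S1) = 0.79·0.237 + 0.21·0.478 = 0.18723 + 0.10038 = 0.28761
P(S|S2) = 0.15·0.164 + 0.85·0.243 = 0.0246 + 0.20655 = 0.23115
By total probability over the outer partition,
P(S) = 0.37·0.28761 + 0.63·0.23115
      = 0.1064157 + 0.1456245 = 0.2520402

0.2520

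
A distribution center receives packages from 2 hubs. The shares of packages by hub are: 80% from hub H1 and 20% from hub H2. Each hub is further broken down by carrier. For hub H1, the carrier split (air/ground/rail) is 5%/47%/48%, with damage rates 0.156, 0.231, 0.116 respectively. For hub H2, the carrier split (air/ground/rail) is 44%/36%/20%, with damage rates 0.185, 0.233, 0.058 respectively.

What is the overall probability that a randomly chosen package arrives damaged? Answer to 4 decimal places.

P(D|H1) = 0.05·0.156 + 0.47·0.231 + 0.48·0.116 = 0.0078 + 0.10857 + 0.05568 = 0.17205
P(D|H2) = 0.44·0.185 + 0.36·0.233 + 0.2·0.058 = 0.0814 + 0.08388 + 0.0116 = 0.17688
By total probability over the outer partition,
P(D) = 0.8·0.17205 + 0.2·0.17688
      = 0.13764 + 0.035376 = 0.173016

0.1730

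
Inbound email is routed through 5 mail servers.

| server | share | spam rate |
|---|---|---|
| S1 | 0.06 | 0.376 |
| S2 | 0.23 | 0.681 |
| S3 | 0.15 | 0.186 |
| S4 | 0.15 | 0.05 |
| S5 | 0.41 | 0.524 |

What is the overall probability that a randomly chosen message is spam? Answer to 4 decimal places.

0.4294

P(S) = P(S|S1)·P(S1) + P(S|S2)·P(S2) + P(S|S3)·P(S3) + P(S|S4)·P(S4) + P(S|S5)·P(S5)
      = 0.376·0.06 + 0.681·0.23 + 0.186·0.15 + 0.05·0.15 + 0.524·0.41
      = 0.02256 + 0.15663 + 0.0279 + 0.0075 + 0.21484 = 0.42943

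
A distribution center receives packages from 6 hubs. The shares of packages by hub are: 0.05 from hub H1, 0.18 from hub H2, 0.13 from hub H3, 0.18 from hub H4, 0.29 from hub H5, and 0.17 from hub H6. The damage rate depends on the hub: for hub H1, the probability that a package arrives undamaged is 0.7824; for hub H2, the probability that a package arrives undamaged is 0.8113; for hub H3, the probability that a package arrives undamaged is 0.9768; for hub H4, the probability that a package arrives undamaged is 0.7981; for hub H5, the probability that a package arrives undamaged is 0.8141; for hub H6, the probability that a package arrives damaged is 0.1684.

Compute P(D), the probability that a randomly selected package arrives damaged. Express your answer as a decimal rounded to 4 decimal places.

P(D) ≈ 0.1667

P(D|H1) = 1 − 0.7824 = 0.2176.
P(D|H2) = 1 − 0.8113 = 0.1887.
P(D|H3) = 1 − 0.9768 = 0.0232.
P(D|H4) = 1 − 0.7981 = 0.2019.
P(D|H5) = 1 − 0.8141 = 0.1859.
P(D) = P(D|H1)·P(H1) + P(D|H2)·P(H2) + P(D|H3)·P(H3) + P(D|H4)·P(H4) + P(D|H5)·P(H5) + P(D|H6)·P(H6)
      = 0.2176·0.05 + 0.1887·0.18 + 0.0232·0.13 + 0.2019·0.18 + 0.1859·0.29 + 0.1684·0.17
      = 0.01088 + 0.033966 + 0.003016 + 0.036342 + 0.053911 + 0.028628 = 0.166743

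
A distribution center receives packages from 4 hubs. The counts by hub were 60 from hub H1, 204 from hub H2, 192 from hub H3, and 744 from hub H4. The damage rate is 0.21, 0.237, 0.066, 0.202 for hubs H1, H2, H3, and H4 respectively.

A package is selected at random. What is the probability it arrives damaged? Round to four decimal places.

Total: 60 + 204 + 192 + 744 = 1200.
P(H1) = 60/1200 = 0.05. P(H2) = 204/1200 = 0.17. P(H3) = 192/1200 = 0.16. P(H4) = 744/1200 = 0.62.
P(D) = P(D|H1)·P(H1) + P(D|H2)·P(H2) + P(D|H3)·P(H3) + P(D|H4)·P(H4)
      = 0.21·0.05 + 0.237·0.17 + 0.066·0.16 + 0.202·0.62
      = 0.0105 + 0.04029 + 0.01056 + 0.12524 = 0.18659

0.1866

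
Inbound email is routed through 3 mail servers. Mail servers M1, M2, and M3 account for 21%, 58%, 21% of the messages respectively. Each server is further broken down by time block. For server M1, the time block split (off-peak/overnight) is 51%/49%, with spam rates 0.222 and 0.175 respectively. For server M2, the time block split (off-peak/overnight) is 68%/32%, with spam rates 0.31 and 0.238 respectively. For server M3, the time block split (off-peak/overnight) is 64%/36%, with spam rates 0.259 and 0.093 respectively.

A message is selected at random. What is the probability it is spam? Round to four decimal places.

P(S) ≈ 0.2501

P(S|M1) = 0.51·0.222 + 0.49·0.175 = 0.11322 + 0.08575 = 0.19897
P(S|M2) = 0.68·0.31 + 0.32·0.238 = 0.2108 + 0.07616 = 0.28696
P(S|M3) = 0.64·0.259 + 0.36·0.093 = 0.16576 + 0.03348 = 0.19924
By total probability over the outer partition,
P(S) = 0.21·0.19897 + 0.58·0.28696 + 0.21·0.19924
      = 0.0417837 + 0.1664368 + 0.0418404 = 0.2500609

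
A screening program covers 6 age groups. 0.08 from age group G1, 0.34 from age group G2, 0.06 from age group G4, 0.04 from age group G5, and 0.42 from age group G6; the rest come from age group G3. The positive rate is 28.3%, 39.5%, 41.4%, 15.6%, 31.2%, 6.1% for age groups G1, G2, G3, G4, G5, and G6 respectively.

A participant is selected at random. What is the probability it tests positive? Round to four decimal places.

0.2292

P(G3) = 1 − (0.08 + 0.34 + 0.06 + 0.04 + 0.42) = 0.06.
Using total probability over the partition,
P(T) = P(T|G1)·P(G1) + P(T|G2)·P(G2) + P(T|G3)·P(G3) + P(T|G4)·P(G4) + P(T|G5)·P(G5) + P(T|G6)·P(G6)
      = 0.283·0.08 + 0.395·0.34 + 0.414·0.06 + 0.156·0.06 + 0.312·0.04 + 0.061·0.42
      = 0.02264 + 0.1343 + 0.02484 + 0.00936 + 0.01248 + 0.02562 = 0.22924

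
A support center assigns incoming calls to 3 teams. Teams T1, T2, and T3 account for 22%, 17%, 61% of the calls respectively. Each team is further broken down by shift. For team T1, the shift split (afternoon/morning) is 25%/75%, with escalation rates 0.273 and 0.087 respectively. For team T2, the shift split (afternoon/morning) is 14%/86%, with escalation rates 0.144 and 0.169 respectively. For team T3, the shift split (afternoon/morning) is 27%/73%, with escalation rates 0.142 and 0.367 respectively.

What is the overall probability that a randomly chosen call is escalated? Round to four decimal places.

P(E|T1) = 0.25·0.273 + 0.75·0.087 = 0.06825 + 0.06525 = 0.1335
P(E|T2) = 0.14·0.144 + 0.86·0.169 = 0.02016 + 0.14534 = 0.1655
P(E|T3) = 0.27·0.142 + 0.73·0.367 = 0.03834 + 0.26791 = 0.30625
Then overall,
P(E) = 0.22·0.1335 + 0.17·0.1655 + 0.61·0.30625
      = 0.02937 + 0.028135 + 0.1868125 = 0.2443175

0.2443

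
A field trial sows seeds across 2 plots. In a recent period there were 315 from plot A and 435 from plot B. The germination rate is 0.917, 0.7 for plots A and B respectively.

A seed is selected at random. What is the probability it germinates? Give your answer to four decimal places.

Total: 315 + 435 = 750.
P(A) = 315/750 = 0.42. P(B) = 435/750 = 0.58.
P(G) = P(G|A)·P(A) + P(G|B)·P(B)
      = 0.917·0.42 + 0.7·0.58
      = 0.38514 + 0.406 = 0.79114

P(G) ≈ 0.7911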